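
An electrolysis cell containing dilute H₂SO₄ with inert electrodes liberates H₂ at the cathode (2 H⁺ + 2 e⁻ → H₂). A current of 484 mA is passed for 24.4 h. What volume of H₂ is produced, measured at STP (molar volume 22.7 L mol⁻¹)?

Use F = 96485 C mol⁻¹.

Q = I·t = 0.4840 A × 87840 s = 42510 C.
n(e⁻) = Q/F = 42510 / 96485 = 0.4406 mol.
2 electrons are transferred per H₂ molecule, so n(H₂) = 0.4406 / 2 = 0.2203 mol.
V = n × V_m = 0.2203 × 22.7 = 5.00 L.

5.00 L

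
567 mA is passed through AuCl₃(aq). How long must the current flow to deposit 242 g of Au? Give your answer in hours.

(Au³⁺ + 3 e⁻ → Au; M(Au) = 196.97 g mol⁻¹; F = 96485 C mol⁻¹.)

174 h

n(Au) = m/M = 242 / 196.97 = 1.229 mol.
Each Au atom requires 3 electrons, so n(e⁻) = 3 × 1.229 = 3.686 mol.
Q = n(e⁻)·F = 3.686 × 96485 = 355600 C.
t = Q/I = 355600 / 0.5670 A = 627200 s = 174 h.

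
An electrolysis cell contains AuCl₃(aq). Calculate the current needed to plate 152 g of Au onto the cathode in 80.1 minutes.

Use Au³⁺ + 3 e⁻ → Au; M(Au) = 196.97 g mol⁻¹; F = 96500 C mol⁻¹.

n(Au) = 152 / 196.97 = 0.7717 mol.
n(e⁻) = 3 × 0.7717 = 2.315 mol.
Q = n(e⁻)·F = 2.315 × 96500 = 223400 C.
I = Q/t = 223400 / 4806.0 s = 46.5 A.

46.5 A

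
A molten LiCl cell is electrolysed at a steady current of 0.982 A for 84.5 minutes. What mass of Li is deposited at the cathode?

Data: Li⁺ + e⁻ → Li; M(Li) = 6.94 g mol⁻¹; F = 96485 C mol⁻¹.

Q = I·t = 0.9820 A × 5070.0 s = 4979 C.
n(e⁻) = Q/F = 4979 / 96485 = 0.05160 mol.
Li⁺ + e⁻ → Li, so n(Li) = n(e⁻)/1 = 0.05160 mol.
m = n·M = 0.05160 × 6.94 = 0.358 g.

0.358 g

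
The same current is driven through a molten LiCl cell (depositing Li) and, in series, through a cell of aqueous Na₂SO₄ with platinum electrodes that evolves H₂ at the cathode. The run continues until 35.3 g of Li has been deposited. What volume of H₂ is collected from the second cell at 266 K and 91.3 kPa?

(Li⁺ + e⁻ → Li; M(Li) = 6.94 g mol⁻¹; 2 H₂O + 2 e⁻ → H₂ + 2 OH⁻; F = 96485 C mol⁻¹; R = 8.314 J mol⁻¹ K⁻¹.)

61.6 L

n(Li) = 35.3 / 6.94 = 5.086 mol, so n(e⁻) = 1 × 5.086 = 5.086 mol.
The cells are in series, so the same 5.086 mol of electrons passes through the second cell.
2 H₂O + 2 e⁻ → H₂ + 2 OH⁻ — 2 mol e⁻ per mol H₂, so n(H₂) = 5.086/2 = 2.543 mol.
V = nRT/P = (2.543 × 8.314 × 266) / (91.3 × 10³) = 0.0616 m³ = 61.6 L.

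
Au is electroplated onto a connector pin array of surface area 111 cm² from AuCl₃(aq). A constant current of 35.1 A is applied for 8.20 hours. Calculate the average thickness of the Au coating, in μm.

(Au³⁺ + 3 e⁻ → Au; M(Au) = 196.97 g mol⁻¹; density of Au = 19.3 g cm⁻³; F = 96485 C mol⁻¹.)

Q = I·t = 35.10 × 29520 = 1036000 C; n(e⁻) = 10.74 mol.
n(Au) = n(e⁻)/3 = 3.580 mol, so m = 3.580 × 196.97 = 705.1 g.
Volume = m/ρ = 705.1 / 19.3 = 36.53 cm³.
Thickness = V/A = 36.53 / 111 = 0.329 cm = 3290 μm.

3290 μm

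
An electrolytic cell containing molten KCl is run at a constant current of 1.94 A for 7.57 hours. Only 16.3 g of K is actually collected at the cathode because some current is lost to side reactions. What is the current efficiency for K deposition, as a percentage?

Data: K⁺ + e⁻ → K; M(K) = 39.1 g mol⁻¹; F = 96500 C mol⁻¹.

76.1 %

Q = I·t = 1.940 × 27252 = 52870 C; n(e⁻) = 52870/96500 = 0.5479 mol.
Theoretical n(K) = n(e⁻)/1 = 0.5479 mol, i.e. m_theo = 0.5479 × 39.1 = 21.42 g.
Efficiency = m_actual / m_theo = 16.3 / 21.42 = 76.1 %.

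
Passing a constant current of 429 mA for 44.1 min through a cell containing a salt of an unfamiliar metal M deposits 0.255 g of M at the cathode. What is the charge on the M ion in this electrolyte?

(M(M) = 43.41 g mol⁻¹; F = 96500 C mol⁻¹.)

Q = I·t = 0.4290 A × 2646.0 s = 1135 C, so n(e⁻) = 1135/96500 = 0.01176 mol.
n(M) deposited = 0.255 / 43.41 = 0.005874 mol.
Electrons per atom = n(e⁻)/n(M) = 0.01176 / 0.005874 = 2.00 ≈ 2, so the ion is M²⁺.

+2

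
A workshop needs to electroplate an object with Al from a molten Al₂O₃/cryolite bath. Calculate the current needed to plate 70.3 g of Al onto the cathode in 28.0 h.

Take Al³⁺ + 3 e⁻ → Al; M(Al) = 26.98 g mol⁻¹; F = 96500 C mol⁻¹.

7.48 A

n(Al) = 70.3 / 26.98 = 2.606 mol.
n(e⁻) = 3 × 2.606 = 7.817 mol.
Q = n(e⁻)·F = 7.817 × 96500 = 754300 C.
I = Q/t = 754300 / 100800 s = 7.48 A.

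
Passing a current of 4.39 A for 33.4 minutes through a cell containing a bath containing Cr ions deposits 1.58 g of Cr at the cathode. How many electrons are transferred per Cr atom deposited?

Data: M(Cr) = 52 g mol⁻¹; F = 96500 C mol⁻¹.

3

Q = I·t = 4.390 A × 2004.0 s = 8798 C, so n(e⁻) = 8798/96500 = 0.09117 mol.
n(Cr) deposited = 1.58 / 52 = 0.03038 mol.
Electrons per atom = n(e⁻)/n(Cr) = 0.09117 / 0.03038 = 3.00 ≈ 3, so the ion is Cr³⁺.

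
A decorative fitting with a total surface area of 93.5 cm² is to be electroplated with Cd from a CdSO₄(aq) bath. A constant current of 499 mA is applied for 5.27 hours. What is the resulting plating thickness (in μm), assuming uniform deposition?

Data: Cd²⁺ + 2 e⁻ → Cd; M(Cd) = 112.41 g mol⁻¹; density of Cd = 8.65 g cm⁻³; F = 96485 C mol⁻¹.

Q = I·t = 0.4990 × 18972 = 9467 C; n(e⁻) = 0.09812 mol.
n(Cd) = n(e⁻)/2 = 0.04906 mol, so m = 0.04906 × 112.41 = 5.515 g.
Volume = m/ρ = 5.515 / 8.65 = 0.6375 cm³.
Thickness = V/A = 0.6375 / 93.5 = 0.00682 cm = 68.2 μm.

68.2 μm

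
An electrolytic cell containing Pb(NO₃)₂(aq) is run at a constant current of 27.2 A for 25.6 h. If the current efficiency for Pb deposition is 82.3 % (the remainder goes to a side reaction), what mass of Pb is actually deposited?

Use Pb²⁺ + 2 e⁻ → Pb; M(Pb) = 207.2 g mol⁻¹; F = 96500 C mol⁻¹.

Q = I·t = 27.20 × 92160 = 2507000 C.
n(e⁻) = 2507000/96500 = 25.98 mol; theoretically n(Pb) = 25.98/2 = 12.99 mol, m_theo = 2691 g.
At 82.3 % efficiency, m_actual = 0.823 × 2691 = 2210 g.

2210 g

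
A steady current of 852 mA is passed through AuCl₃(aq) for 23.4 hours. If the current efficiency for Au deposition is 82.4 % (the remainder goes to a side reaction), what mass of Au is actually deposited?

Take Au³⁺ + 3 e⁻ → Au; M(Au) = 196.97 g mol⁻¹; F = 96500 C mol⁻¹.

40.2 g

Q = I·t = 0.8520 × 84240 = 71770 C.
n(e⁻) = 71770/96500 = 0.7438 mol; theoretically n(Au) = 0.7438/3 = 0.2479 mol, m_theo = 48.83 g.
At 82.4 % efficiency, m_actual = 0.824 × 48.83 = 40.2 g.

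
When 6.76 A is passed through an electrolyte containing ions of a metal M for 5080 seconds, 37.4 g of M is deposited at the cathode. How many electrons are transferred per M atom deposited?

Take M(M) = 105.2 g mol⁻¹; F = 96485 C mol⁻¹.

Q = I·t = 6.760 A × 5080.0 s = 34340 C, so n(e⁻) = 34340/96485 = 0.3559 mol.
n(M) deposited = 37.4 / 105.2 = 0.3555 mol.
Electrons per atom = n(e⁻)/n(M) = 0.3559 / 0.3555 = 1.00 ≈ 1, so the ion is M⁺.

1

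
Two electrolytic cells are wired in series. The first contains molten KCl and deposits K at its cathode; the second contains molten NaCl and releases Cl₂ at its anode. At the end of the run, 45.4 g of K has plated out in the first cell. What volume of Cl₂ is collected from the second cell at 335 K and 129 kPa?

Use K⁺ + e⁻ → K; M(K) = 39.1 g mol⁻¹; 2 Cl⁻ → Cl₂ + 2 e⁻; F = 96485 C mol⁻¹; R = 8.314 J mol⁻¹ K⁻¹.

n(K) = 45.4 / 39.1 = 1.161 mol, so n(e⁻) = 1 × 1.161 = 1.161 mol.
The cells are in series, so the same 1.161 mol of electrons passes through the second cell.
2 Cl⁻ → Cl₂ + 2 e⁻ — 2 mol e⁻ per mol Cl₂, so n(Cl₂) = 1.161/2 = 0.5806 mol.
V = nRT/P = (0.5806 × 8.314 × 335) / (129 × 10³) = 0.0125 m³ = 12.5 L.

12.5 L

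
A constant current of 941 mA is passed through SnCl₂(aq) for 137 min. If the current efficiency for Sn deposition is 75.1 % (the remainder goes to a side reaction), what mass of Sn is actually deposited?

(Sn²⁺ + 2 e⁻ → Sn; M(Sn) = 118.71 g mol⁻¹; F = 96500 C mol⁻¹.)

3.57 g

Q = I·t = 0.9410 × 8220.0 = 7735 C.
n(e⁻) = 7735/96500 = 0.08016 mol; theoretically n(Sn) = 0.08016/2 = 0.04008 mol, m_theo = 4.758 g.
At 75.1 % efficiency, m_actual = 0.751 × 4.758 = 3.57 g.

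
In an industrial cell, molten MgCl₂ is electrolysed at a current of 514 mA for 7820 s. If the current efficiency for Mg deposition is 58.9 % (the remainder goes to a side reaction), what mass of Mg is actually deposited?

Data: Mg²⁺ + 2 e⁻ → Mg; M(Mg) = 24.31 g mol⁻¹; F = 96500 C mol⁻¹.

0.298 g

Q = I·t = 0.5140 × 7820.0 = 4019 C.
n(e⁻) = 4019/96500 = 0.04165 mol; theoretically n(Mg) = 0.04165/2 = 0.02083 mol, m_theo = 0.5063 g.
At 58.9 % efficiency, m_actual = 0.589 × 0.5063 = 0.298 g.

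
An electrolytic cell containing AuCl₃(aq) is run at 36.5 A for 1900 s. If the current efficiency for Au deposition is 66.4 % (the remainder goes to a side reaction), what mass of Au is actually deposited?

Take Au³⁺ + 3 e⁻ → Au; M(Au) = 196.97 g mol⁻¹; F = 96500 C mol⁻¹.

Q = I·t = 36.50 × 1900.0 = 69350 C.
n(e⁻) = 69350/96500 = 0.7187 mol; theoretically n(Au) = 0.7187/3 = 0.2396 mol, m_theo = 47.18 g.
At 66.4 % efficiency, m_actual = 0.664 × 47.18 = 31.3 g.

31.3 g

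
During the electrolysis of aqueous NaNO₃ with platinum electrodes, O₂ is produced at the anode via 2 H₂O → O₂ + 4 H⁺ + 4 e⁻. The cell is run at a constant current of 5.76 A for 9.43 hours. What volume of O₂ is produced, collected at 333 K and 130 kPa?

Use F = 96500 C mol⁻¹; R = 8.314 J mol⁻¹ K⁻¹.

10.8 L

Q = I·t = 5.760 A × 33948 s = 195500 C.
n(e⁻) = Q/F = 195500 / 96500 = 2.026 mol.
4 electrons are transferred per O₂ molecule, so n(O₂) = 2.026 / 4 = 0.5066 mol.
V = nRT/P = (0.5066 × 8.314 × 333) / (130 × 10³ Pa) = 0.0108 m³ = 10.8 L.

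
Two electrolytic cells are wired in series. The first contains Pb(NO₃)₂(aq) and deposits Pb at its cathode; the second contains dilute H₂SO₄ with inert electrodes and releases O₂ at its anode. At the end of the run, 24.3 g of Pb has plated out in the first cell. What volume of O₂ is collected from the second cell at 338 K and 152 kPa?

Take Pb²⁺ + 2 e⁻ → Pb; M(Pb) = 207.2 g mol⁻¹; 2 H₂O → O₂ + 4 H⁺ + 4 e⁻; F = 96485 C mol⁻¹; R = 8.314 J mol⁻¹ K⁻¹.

1.08 L

n(Pb) = 24.3 / 207.2 = 0.1173 mol, so n(e⁻) = 2 × 0.1173 = 0.2346 mol.
The cells are in series, so the same 0.2346 mol of electrons passes through the second cell.
2 H₂O → O₂ + 4 H⁺ + 4 e⁻ — 4 mol e⁻ per mol O₂, so n(O₂) = 0.2346/4 = 0.05864 mol.
V = nRT/P = (0.05864 × 8.314 × 338) / (152 × 10³) = 0.00108 m³ = 1.08 L.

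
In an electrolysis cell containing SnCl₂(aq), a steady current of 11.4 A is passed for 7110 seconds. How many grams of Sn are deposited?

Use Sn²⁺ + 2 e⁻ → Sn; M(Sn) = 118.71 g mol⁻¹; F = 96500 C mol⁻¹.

49.9 g

Q = I·t = 11.40 A × 7110.0 s = 81050 C.
n(e⁻) = Q/F = 81050 / 96500 = 0.8399 mol.
Sn²⁺ + 2 e⁻ → Sn, so n(Sn) = n(e⁻)/2 = 0.4200 mol.
m = n·M = 0.4200 × 118.71 = 49.9 g.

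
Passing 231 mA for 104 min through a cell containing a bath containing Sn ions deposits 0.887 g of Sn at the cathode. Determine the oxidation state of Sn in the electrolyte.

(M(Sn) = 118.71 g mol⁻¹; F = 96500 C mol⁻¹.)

Q = I·t = 0.2310 A × 6240.0 s = 1441 C, so n(e⁻) = 1441/96500 = 0.01494 mol.
n(Sn) deposited = 0.887 / 118.71 = 0.007472 mol.
Electrons per atom = n(e⁻)/n(Sn) = 0.01494 / 0.007472 = 2.00 ≈ 2, so the ion is Sn²⁺.

+2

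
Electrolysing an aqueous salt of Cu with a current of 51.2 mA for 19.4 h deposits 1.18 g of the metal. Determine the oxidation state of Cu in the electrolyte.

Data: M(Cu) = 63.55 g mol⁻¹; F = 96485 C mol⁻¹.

Q = I·t = 0.05120 A × 69840 s = 3576 C, so n(e⁻) = 3576/96485 = 0.03706 mol.
n(Cu) deposited = 1.18 / 63.55 = 0.01857 mol.
Electrons per atom = n(e⁻)/n(Cu) = 0.03706 / 0.01857 = 2.00 ≈ 2, so the ion is Cu²⁺.

+2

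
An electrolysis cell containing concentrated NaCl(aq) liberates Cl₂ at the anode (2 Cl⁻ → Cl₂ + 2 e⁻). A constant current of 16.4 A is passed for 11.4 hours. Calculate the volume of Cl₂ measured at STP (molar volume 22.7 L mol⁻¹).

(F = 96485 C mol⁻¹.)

Q = I·t = 16.40 A × 41040 s = 673100 C.
n(e⁻) = Q/F = 673100 / 96485 = 6.976 mol.
2 electrons are transferred per Cl₂ molecule, so n(Cl₂) = 6.976 / 2 = 3.488 mol.
V = n × V_m = 3.488 × 22.7 = 79.2 L.

79.2 L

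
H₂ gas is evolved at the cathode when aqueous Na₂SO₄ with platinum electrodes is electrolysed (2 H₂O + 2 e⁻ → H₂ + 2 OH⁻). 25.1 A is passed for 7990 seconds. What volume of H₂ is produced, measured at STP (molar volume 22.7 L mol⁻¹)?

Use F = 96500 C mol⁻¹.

Q = I·t = 25.10 A × 7990.0 s = 200500 C.
n(e⁻) = Q/F = 200500 / 96500 = 2.078 mol.
2 electrons are transferred per H₂ molecule, so n(H₂) = 2.078 / 2 = 1.039 mol.
V = n × V_m = 1.039 × 22.7 = 23.6 L.

23.6 L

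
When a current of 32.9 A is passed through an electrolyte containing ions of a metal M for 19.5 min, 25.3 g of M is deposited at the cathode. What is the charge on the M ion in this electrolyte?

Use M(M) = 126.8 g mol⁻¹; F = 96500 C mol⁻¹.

+2

Q = I·t = 32.90 A × 1170.0 s = 38490 C, so n(e⁻) = 38490/96500 = 0.3989 mol.
n(M) deposited = 25.3 / 126.8 = 0.1995 mol.
Electrons per atom = n(e⁻)/n(M) = 0.3989 / 0.1995 = 2.00 ≈ 2, so the ion is M²⁺.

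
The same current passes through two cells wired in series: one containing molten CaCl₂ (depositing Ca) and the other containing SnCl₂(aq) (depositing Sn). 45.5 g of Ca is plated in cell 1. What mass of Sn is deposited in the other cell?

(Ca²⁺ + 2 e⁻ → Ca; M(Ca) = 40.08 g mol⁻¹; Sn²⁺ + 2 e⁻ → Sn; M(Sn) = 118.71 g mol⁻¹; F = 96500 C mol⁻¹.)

n(Ca) = 45.5 / 40.08 = 1.135 mol.
Since Ca²⁺ + 2 e⁻ → Ca, n(e⁻) passed = 2 × 1.135 = 2.270 mol.
Cells in series carry the same charge, so the same 2.270 mol of electrons passes through cell 2.
Sn²⁺ + 2 e⁻ → Sn, so n(Sn) = 2.270 / 2 = 1.135 mol.
m(Sn) = 1.135 × 118.71 = 135 g.

135 g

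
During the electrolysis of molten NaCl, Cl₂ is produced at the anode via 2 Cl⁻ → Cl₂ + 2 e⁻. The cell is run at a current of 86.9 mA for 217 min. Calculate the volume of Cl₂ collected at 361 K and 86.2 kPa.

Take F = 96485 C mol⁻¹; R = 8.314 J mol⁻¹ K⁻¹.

Q = I·t = 0.08690 A × 13020 s = 1131 C.
n(e⁻) = Q/F = 1131 / 96485 = 0.01173 mol.
2 electrons are transferred per Cl₂ molecule, so n(Cl₂) = 0.01173 / 2 = 0.005863 mol.
V = nRT/P = (0.005863 × 8.314 × 361) / (86.2 × 10³ Pa) = 2.04 × 10⁻⁴ m³ = 0.204 L.

0.204 L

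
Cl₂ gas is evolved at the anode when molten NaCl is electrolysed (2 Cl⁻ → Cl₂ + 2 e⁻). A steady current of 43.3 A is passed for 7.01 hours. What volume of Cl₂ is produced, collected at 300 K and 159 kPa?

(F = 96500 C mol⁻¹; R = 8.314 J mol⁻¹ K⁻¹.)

Q = I·t = 43.30 A × 25236 s = 1093000 C.
n(e⁻) = Q/F = 1093000 / 96500 = 11.32 mol.
2 electrons are transferred per Cl₂ molecule, so n(Cl₂) = 11.32 / 2 = 5.662 mol.
V = nRT/P = (5.662 × 8.314 × 300) / (159 × 10³ Pa) = 0.0888 m³ = 88.8 L.

88.8 L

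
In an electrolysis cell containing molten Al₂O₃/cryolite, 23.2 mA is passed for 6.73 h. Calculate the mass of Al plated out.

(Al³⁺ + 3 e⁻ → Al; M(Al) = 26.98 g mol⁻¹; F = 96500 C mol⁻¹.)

0.0524 g

Q = I·t = 0.02320 A × 24228 s = 562.1 C.
n(e⁻) = Q/F = 562.1 / 96500 = 0.005825 mol.
Al³⁺ + 3 e⁻ → Al, so n(Al) = n(e⁻)/3 = 0.001942 mol.
m = n·M = 0.001942 × 26.98 = 0.0524 g.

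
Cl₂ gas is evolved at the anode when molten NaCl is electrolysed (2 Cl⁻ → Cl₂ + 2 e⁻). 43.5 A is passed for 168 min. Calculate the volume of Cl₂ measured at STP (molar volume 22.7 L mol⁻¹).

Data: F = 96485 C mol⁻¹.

Q = I·t = 43.50 A × 10080 s = 438500 C.
n(e⁻) = Q/F = 438500 / 96485 = 4.545 mol.
2 electrons are transferred per Cl₂ molecule, so n(Cl₂) = 4.545 / 2 = 2.272 mol.
V = n × V_m = 2.272 × 22.7 = 51.6 L.

51.6 L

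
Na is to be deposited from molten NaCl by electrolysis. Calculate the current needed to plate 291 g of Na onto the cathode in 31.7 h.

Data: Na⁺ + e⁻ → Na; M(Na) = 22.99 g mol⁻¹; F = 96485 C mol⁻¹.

n(Na) = 291 / 22.99 = 12.66 mol.
n(e⁻) = 1 × 12.66 = 12.66 mol.
Q = n(e⁻)·F = 12.66 × 96485 = 1221000 C.
I = Q/t = 1221000 / 114120 s = 10.7 A.

10.7 A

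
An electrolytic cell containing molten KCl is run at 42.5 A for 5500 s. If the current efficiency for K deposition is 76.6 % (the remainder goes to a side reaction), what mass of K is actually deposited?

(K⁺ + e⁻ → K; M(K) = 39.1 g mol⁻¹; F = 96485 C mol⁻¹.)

Q = I·t = 42.50 × 5500.0 = 233800 C.
n(e⁻) = 233800/96485 = 2.423 mol; theoretically n(K) = 2.423/1 = 2.423 mol, m_theo = 94.73 g.
At 76.6 % efficiency, m_actual = 0.766 × 94.73 = 72.6 g.

72.6 g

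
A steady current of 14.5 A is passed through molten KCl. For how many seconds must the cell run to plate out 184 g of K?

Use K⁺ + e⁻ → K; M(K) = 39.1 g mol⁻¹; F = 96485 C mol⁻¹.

n(K) = m/M = 184 / 39.1 = 4.706 mol.
Each K atom requires 1 electron, so n(e⁻) = 1 × 4.706 = 4.706 mol.
Q = n(e⁻)·F = 4.706 × 96485 = 454000 C.
t = Q/I = 454000 / 14.50 A = 31310 s.

31300 s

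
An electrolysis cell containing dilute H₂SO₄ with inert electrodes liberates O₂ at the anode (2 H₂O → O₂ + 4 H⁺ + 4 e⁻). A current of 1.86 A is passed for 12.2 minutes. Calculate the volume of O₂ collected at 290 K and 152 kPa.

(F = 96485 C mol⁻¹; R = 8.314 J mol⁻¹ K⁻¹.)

Q = I·t = 1.860 A × 732.00 s = 1362 C.
n(e⁻) = Q/F = 1362 / 96485 = 0.01411 mol.
4 electrons are transferred per O₂ molecule, so n(O₂) = 0.01411 / 4 = 0.003528 mol.
V = nRT/P = (0.003528 × 8.314 × 290) / (152 × 10³ Pa) = 5.60 × 10⁻⁵ m³ = 0.0560 L.

0.0560 L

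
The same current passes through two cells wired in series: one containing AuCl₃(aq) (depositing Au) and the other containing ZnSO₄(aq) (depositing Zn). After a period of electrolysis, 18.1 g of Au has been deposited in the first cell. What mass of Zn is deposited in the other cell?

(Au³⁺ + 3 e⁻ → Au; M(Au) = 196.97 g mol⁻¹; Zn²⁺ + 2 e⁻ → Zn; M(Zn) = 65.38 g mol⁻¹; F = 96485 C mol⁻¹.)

9.01 g

n(Au) = 18.1 / 196.97 = 0.09189 mol.
Since Au³⁺ + 3 e⁻ → Au, n(e⁻) passed = 3 × 0.09189 = 0.2757 mol.
Cells in series carry the same charge, so the same 0.2757 mol of electrons passes through cell 2.
Zn²⁺ + 2 e⁻ → Zn, so n(Zn) = 0.2757 / 2 = 0.1378 mol.
m(Zn) = 0.1378 × 65.38 = 9.01 g.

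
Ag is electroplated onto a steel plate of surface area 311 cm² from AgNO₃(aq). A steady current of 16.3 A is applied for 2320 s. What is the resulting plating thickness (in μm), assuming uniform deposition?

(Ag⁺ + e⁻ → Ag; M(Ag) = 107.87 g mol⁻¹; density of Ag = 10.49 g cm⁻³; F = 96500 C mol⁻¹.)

Q = I·t = 16.30 × 2320.0 = 37820 C; n(e⁻) = 0.3919 mol.
n(Ag) = n(e⁻)/1 = 0.3919 mol, so m = 0.3919 × 107.87 = 42.27 g.
Volume = m/ρ = 42.27 / 10.49 = 4.030 cm³.
Thickness = V/A = 4.030 / 311 = 0.0130 cm = 130 μm.

130 μm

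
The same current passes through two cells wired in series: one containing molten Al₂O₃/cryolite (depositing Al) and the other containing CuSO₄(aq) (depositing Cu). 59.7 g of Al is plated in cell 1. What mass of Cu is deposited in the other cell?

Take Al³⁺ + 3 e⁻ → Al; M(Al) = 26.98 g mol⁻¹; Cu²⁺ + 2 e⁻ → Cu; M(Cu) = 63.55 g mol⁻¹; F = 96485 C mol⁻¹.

n(Al) = 59.7 / 26.98 = 2.213 mol.
Since Al³⁺ + 3 e⁻ → Al, n(e⁻) passed = 3 × 2.213 = 6.638 mol.
Cells in series carry the same charge, so the same 6.638 mol of electrons passes through cell 2.
Cu²⁺ + 2 e⁻ → Cu, so n(Cu) = 6.638 / 2 = 3.319 mol.
m(Cu) = 3.319 × 63.55 = 211 g.

211 g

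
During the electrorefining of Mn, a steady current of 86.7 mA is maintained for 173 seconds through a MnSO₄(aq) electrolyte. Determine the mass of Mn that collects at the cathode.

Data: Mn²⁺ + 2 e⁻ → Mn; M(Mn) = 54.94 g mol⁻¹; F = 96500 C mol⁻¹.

Q = I·t = 0.08670 A × 173.00 s = 15.00 C.
n(e⁻) = Q/F = 15.00 / 96500 = 0.0001554 mol.
Mn²⁺ + 2 e⁻ → Mn, so n(Mn) = n(e⁻)/2 = 0.00007772 mol.
m = n·M = 0.00007772 × 54.94 = 0.00427 g.

0.00427 g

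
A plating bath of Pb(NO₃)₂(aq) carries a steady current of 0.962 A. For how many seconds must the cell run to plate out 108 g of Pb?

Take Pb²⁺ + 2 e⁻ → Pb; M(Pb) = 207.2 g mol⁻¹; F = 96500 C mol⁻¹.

n(Pb) = m/M = 108 / 207.2 = 0.5212 mol.
Each Pb atom requires 2 electrons, so n(e⁻) = 2 × 0.5212 = 1.042 mol.
Q = n(e⁻)·F = 1.042 × 96500 = 100600 C.
t = Q/I = 100600 / 0.9620 A = 104600 s.

1.05 × 10⁵ s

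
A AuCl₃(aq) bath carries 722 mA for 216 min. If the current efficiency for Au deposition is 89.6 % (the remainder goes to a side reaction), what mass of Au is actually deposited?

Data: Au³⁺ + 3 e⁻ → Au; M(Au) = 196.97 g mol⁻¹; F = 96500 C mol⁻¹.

Q = I·t = 0.7220 × 12960 = 9357 C.
n(e⁻) = 9357/96500 = 0.09696 mol; theoretically n(Au) = 0.09696/3 = 0.03232 mol, m_theo = 6.366 g.
At 89.6 % efficiency, m_actual = 0.896 × 6.366 = 5.70 g.

5.70 g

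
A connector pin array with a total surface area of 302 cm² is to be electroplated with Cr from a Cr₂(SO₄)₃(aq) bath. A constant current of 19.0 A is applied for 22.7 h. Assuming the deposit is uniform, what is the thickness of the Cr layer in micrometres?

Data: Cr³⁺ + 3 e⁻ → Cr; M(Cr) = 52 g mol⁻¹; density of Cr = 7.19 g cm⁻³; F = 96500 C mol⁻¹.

1280 μm

Q = I·t = 19.00 × 81720 = 1553000 C; n(e⁻) = 16.09 mol.
n(Cr) = n(e⁻)/3 = 5.363 mol, so m = 5.363 × 52 = 278.9 g.
Volume = m/ρ = 278.9 / 7.19 = 38.79 cm³.
Thickness = V/A = 38.79 / 302 = 0.128 cm = 1280 μm.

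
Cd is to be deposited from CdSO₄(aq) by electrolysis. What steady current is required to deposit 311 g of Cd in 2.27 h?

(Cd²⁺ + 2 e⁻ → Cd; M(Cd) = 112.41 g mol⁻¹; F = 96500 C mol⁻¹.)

65.3 A

n(Cd) = 311 / 112.41 = 2.767 mol.
n(e⁻) = 2 × 2.767 = 5.533 mol.
Q = n(e⁻)·F = 5.533 × 96500 = 534000 C.
I = Q/t = 534000 / 8172.0 s = 65.3 A.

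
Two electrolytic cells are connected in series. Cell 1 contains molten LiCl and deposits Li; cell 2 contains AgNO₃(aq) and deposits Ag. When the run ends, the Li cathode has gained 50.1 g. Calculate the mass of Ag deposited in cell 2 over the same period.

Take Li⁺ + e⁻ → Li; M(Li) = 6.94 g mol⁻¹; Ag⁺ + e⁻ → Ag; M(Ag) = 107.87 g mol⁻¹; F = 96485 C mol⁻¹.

779 g

n(Li) = 50.1 / 6.94 = 7.219 mol.
Since Li⁺ + e⁻ → Li, n(e⁻) passed = 1 × 7.219 = 7.219 mol.
Cells in series carry the same charge, so the same 7.219 mol of electrons passes through cell 2.
Ag⁺ + e⁻ → Ag, so n(Ag) = 7.219 / 1 = 7.219 mol.
m(Ag) = 7.219 × 107.87 = 779 g.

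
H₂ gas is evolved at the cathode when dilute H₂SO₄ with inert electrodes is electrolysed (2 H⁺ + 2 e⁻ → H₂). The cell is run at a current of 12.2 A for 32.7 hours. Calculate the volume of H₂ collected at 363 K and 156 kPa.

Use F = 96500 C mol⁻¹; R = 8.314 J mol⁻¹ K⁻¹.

Q = I·t = 12.20 A × 117720 s = 1436000 C.
n(e⁻) = Q/F = 1436000 / 96500 = 14.88 mol.
2 electrons are transferred per H₂ molecule, so n(H₂) = 14.88 / 2 = 7.441 mol.
V = nRT/P = (7.441 × 8.314 × 363) / (156 × 10³ Pa) = 0.144 m³ = 144 L.

144 L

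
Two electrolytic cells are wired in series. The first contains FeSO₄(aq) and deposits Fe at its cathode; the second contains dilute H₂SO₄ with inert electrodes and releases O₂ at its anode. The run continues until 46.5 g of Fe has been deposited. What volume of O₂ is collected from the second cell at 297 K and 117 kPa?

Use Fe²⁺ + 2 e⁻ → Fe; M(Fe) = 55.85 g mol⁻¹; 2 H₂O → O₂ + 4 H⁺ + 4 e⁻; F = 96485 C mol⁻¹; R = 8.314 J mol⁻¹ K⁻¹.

n(Fe) = 46.5 / 55.85 = 0.8326 mol, so n(e⁻) = 2 × 0.8326 = 1.665 mol.
The cells are in series, so the same 1.665 mol of electrons passes through the second cell.
2 H₂O → O₂ + 4 H⁺ + 4 e⁻ — 4 mol e⁻ per mol O₂, so n(O₂) = 1.665/4 = 0.4163 mol.
V = nRT/P = (0.4163 × 8.314 × 297) / (117 × 10³) = 0.00879 m³ = 8.79 L.

8.79 L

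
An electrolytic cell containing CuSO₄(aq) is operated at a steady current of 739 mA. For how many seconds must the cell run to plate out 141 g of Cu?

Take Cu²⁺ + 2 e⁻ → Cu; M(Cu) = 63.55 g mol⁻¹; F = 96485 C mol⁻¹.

n(Cu) = m/M = 141 / 63.55 = 2.219 mol.
Each Cu atom requires 2 electrons, so n(e⁻) = 2 × 2.219 = 4.437 mol.
Q = n(e⁻)·F = 4.437 × 96485 = 428100 C.
t = Q/I = 428100 / 0.7390 A = 579400 s.

5.79 × 10⁵ s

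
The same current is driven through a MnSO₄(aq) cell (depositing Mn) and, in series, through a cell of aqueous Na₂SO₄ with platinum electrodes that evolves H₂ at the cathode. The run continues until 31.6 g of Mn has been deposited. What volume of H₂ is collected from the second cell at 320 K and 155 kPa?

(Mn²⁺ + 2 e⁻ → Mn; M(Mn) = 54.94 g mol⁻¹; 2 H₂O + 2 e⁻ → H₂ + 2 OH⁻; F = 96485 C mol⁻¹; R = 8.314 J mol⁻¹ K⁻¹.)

n(Mn) = 31.6 / 54.94 = 0.5752 mol, so n(e⁻) = 2 × 0.5752 = 1.150 mol.
The cells are in series, so the same 1.150 mol of electrons passes through the second cell.
2 H₂O + 2 e⁻ → H₂ + 2 OH⁻ — 2 mol e⁻ per mol H₂, so n(H₂) = 1.150/2 = 0.5752 mol.
V = nRT/P = (0.5752 × 8.314 × 320) / (155 × 10³) = 0.00987 m³ = 9.87 L.

9.87 L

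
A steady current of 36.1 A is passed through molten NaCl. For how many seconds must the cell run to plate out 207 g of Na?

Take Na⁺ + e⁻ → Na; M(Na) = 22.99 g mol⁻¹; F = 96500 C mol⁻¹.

n(Na) = m/M = 207 / 22.99 = 9.004 mol.
Each Na atom requires 1 electron, so n(e⁻) = 1 × 9.004 = 9.004 mol.
Q = n(e⁻)·F = 9.004 × 96500 = 868900 C.
t = Q/I = 868900 / 36.10 A = 24070 s.

24100 s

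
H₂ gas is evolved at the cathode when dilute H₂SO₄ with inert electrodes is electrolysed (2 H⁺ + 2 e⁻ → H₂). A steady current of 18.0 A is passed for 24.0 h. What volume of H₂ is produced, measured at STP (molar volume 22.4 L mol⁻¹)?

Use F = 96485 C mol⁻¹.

Q = I·t = 18.00 A × 86400 s = 1555000 C.
n(e⁻) = Q/F = 1555000 / 96485 = 16.12 mol.
2 electrons are transferred per H₂ molecule, so n(H₂) = 16.12 / 2 = 8.059 mol.
V = n × V_m = 8.059 × 22.4 = 181 L.

181 L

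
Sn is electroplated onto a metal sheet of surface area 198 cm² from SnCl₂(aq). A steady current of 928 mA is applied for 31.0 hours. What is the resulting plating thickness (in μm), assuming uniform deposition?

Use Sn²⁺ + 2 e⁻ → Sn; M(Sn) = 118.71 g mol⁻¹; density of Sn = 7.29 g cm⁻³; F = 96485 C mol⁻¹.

441 μm

Q = I·t = 0.9280 × 111600 = 103600 C; n(e⁻) = 1.073 mol.
n(Sn) = n(e⁻)/2 = 0.5367 mol, so m = 0.5367 × 118.71 = 63.71 g.
Volume = m/ρ = 63.71 / 7.29 = 8.739 cm³.
Thickness = V/A = 8.739 / 198 = 0.0441 cm = 441 μm.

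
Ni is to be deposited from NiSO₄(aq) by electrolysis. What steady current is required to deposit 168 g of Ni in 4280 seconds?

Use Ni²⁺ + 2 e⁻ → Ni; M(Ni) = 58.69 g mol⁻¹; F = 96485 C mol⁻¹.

n(Ni) = 168 / 58.69 = 2.862 mol.
n(e⁻) = 2 × 2.862 = 5.725 mol.
Q = n(e⁻)·F = 5.725 × 96485 = 552400 C.
I = Q/t = 552400 / 4280.0 s = 129 A.

129 A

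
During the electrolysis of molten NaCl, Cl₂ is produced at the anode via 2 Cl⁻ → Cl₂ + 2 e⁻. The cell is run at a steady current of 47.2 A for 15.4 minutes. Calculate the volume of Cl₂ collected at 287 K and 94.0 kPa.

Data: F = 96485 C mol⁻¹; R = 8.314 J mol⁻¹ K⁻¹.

5.74 L

Q = I·t = 47.20 A × 924.00 s = 43610 C.
n(e⁻) = Q/F = 43610 / 96485 = 0.4520 mol.
2 electrons are transferred per Cl₂ molecule, so n(Cl₂) = 0.4520 / 2 = 0.2260 mol.
V = nRT/P = (0.2260 × 8.314 × 287) / (94.0 × 10³ Pa) = 0.00574 m³ = 5.74 L.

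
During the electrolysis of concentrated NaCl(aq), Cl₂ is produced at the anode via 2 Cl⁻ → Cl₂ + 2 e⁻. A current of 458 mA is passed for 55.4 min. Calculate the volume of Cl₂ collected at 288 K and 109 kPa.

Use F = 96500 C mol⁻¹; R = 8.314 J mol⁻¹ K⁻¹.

0.173 L

Q = I·t = 0.4580 A × 3324.0 s = 1522 C.
n(e⁻) = Q/F = 1522 / 96500 = 0.01578 mol.
2 electrons are transferred per Cl₂ molecule, so n(Cl₂) = 0.01578 / 2 = 0.007888 mol.
V = nRT/P = (0.007888 × 8.314 × 288) / (109 × 10³ Pa) = 1.73 × 10⁻⁴ m³ = 0.173 L.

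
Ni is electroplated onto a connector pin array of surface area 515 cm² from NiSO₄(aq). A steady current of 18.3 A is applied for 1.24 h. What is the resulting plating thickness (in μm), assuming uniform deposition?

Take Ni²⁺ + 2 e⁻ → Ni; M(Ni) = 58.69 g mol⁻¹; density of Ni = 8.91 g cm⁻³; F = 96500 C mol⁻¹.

54.1 μm

Q = I·t = 18.30 × 4464.0 = 81690 C; n(e⁻) = 0.8465 mol.
n(Ni) = n(e⁻)/2 = 0.4233 mol, so m = 0.4233 × 58.69 = 24.84 g.
Volume = m/ρ = 24.84 / 8.91 = 2.788 cm³.
Thickness = V/A = 2.788 / 515 = 0.00541 cm = 54.1 μm.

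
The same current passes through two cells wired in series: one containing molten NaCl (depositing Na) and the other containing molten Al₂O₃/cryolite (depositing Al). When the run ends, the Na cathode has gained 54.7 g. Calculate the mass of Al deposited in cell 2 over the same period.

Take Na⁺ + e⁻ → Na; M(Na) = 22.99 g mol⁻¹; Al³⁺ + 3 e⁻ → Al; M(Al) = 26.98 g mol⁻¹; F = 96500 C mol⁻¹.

21.4 g

n(Na) = 54.7 / 22.99 = 2.379 mol.
Since Na⁺ + e⁻ → Na, n(e⁻) passed = 1 × 2.379 = 2.379 mol.
Cells in series carry the same charge, so the same 2.379 mol of electrons passes through cell 2.
Al³⁺ + 3 e⁻ → Al, so n(Al) = 2.379 / 3 = 0.7931 mol.
m(Al) = 0.7931 × 26.98 = 21.4 g.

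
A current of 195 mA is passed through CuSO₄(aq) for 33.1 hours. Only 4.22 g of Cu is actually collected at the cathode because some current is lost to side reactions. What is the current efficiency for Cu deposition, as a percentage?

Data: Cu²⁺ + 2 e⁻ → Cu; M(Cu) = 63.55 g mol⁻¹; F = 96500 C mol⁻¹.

55.2 %

Q = I·t = 0.1950 × 119160 = 23240 C; n(e⁻) = 23240/96500 = 0.2408 mol.
Theoretical n(Cu) = n(e⁻)/2 = 0.1204 mol, i.e. m_theo = 0.1204 × 63.55 = 7.651 g.
Efficiency = m_actual / m_theo = 4.22 / 7.651 = 55.2 %.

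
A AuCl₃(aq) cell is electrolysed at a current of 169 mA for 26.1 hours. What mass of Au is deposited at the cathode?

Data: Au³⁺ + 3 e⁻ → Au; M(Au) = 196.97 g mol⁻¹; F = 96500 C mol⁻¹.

10.8 g

Q = I·t = 0.1690 A × 93960 s = 15880 C.
n(e⁻) = Q/F = 15880 / 96500 = 0.1646 mol.
Au³⁺ + 3 e⁻ → Au, so n(Au) = n(e⁻)/3 = 0.05485 mol.
m = n·M = 0.05485 × 196.97 = 10.8 g.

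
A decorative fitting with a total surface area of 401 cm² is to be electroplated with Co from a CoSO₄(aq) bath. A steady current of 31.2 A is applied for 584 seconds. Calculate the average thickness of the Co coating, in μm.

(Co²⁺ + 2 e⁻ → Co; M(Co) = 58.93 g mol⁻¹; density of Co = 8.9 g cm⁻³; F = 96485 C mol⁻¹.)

15.6 μm

Q = I·t = 31.20 × 584.00 = 18220 C; n(e⁻) = 0.1888 mol.
n(Co) = n(e⁻)/2 = 0.09442 mol, so m = 0.09442 × 58.93 = 5.564 g.
Volume = m/ρ = 5.564 / 8.9 = 0.6252 cm³.
Thickness = V/A = 0.6252 / 401 = 0.00156 cm = 15.6 μm.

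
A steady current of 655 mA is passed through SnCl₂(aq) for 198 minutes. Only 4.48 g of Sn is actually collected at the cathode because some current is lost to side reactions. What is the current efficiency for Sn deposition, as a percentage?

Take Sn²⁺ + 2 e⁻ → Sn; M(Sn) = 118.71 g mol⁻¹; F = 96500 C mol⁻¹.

Q = I·t = 0.6550 × 11880 = 7781 C; n(e⁻) = 7781/96500 = 0.08064 mol.
Theoretical n(Sn) = n(e⁻)/2 = 0.04032 mol, i.e. m_theo = 0.04032 × 118.71 = 4.786 g.
Efficiency = m_actual / m_theo = 4.48 / 4.786 = 93.6 %.

93.6 %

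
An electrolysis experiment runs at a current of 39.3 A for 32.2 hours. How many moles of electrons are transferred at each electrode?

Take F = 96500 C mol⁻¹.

Q = I·t = 39.30 A × 115920 s = 4556000 C.
n(e⁻) = Q/F = 4556000 / 96500 = 47.2 mol.

47.2 mol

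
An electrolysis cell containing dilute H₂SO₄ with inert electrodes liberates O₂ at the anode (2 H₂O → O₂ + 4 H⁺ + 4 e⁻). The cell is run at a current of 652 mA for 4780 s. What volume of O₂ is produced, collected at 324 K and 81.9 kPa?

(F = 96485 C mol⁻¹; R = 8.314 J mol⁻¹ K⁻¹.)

0.266 L

Q = I·t = 0.6520 A × 4780.0 s = 3117 C.
n(e⁻) = Q/F = 3117 / 96485 = 0.03230 mol.
4 electrons are transferred per O₂ molecule, so n(O₂) = 0.03230 / 4 = 0.008075 mol.
V = nRT/P = (0.008075 × 8.314 × 324) / (81.9 × 10³ Pa) = 2.66 × 10⁻⁴ m³ = 0.266 L.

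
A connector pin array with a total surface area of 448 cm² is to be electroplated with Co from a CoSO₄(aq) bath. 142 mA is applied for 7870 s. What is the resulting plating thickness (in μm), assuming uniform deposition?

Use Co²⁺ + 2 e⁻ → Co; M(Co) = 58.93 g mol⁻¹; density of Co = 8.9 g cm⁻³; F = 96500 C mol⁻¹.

0.856 μm

Q = I·t = 0.1420 × 7870.0 = 1118 C; n(e⁻) = 0.01158 mol.
n(Co) = n(e⁻)/2 = 0.005790 mol, so m = 0.005790 × 58.93 = 0.3412 g.
Volume = m/ρ = 0.3412 / 8.9 = 0.03834 cm³.
Thickness = V/A = 0.03834 / 448 = 8.56 × 10⁻⁵ cm = 0.856 μm.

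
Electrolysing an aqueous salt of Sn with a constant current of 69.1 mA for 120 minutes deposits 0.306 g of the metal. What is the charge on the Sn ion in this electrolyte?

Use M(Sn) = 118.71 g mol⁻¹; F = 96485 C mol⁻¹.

Q = I·t = 0.06910 A × 7200.0 s = 497.5 C, so n(e⁻) = 497.5/96485 = 0.005156 mol.
n(Sn) deposited = 0.306 / 118.71 = 0.002578 mol.
Electrons per atom = n(e⁻)/n(Sn) = 0.005156 / 0.002578 = 2.00 ≈ 2, so the ion is Sn²⁺.

+2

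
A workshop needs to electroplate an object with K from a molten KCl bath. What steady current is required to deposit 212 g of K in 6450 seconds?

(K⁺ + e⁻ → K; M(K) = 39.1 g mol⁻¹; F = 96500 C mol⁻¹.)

81.1 A

n(K) = 212 / 39.1 = 5.422 mol.
n(e⁻) = 1 × 5.422 = 5.422 mol.
Q = n(e⁻)·F = 5.422 × 96500 = 523200 C.
I = Q/t = 523200 / 6450.0 s = 81.1 A.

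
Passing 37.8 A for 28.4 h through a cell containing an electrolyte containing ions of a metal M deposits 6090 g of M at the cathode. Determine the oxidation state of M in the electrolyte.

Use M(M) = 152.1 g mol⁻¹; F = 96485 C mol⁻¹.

Q = I·t = 37.80 A × 102240 s = 3865000 C, so n(e⁻) = 3865000/96485 = 40.05 mol.
n(M) deposited = 6090 / 152.1 = 40.04 mol.
Electrons per atom = n(e⁻)/n(M) = 40.05 / 40.04 = 1.00 ≈ 1, so the ion is M⁺.

+1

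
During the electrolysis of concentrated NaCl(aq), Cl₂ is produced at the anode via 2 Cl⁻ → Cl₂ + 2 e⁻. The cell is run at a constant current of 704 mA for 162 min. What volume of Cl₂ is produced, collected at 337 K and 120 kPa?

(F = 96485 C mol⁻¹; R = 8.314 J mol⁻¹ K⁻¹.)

Q = I·t = 0.7040 A × 9720.0 s = 6843 C.
n(e⁻) = Q/F = 6843 / 96485 = 0.07092 mol.
2 electrons are transferred per Cl₂ molecule, so n(Cl₂) = 0.07092 / 2 = 0.03546 mol.
V = nRT/P = (0.03546 × 8.314 × 337) / (120 × 10³ Pa) = 8.28 × 10⁻⁴ m³ = 0.828 L.

0.828 L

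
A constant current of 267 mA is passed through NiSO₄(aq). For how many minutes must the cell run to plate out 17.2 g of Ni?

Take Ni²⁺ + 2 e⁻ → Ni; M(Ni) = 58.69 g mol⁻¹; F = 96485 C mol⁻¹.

3530 min

n(Ni) = m/M = 17.2 / 58.69 = 0.2931 mol.
Each Ni atom requires 2 electrons, so n(e⁻) = 2 × 0.2931 = 0.5861 mol.
Q = n(e⁻)·F = 0.5861 × 96485 = 56550 C.
t = Q/I = 56550 / 0.2670 A = 211800 s = 3530 min.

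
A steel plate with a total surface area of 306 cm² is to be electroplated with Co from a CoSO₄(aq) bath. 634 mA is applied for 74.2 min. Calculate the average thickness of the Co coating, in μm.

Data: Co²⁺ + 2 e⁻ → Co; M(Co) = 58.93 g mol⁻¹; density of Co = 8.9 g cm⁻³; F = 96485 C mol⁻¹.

3.17 μm

Q = I·t = 0.6340 × 4452.0 = 2823 C; n(e⁻) = 0.02925 mol.
n(Co) = n(e⁻)/2 = 0.01463 mol, so m = 0.01463 × 58.93 = 0.8620 g.
Volume = m/ρ = 0.8620 / 8.9 = 0.09685 cm³.
Thickness = V/A = 0.09685 / 306 = 3.17 × 10⁻⁴ cm = 3.17 μm.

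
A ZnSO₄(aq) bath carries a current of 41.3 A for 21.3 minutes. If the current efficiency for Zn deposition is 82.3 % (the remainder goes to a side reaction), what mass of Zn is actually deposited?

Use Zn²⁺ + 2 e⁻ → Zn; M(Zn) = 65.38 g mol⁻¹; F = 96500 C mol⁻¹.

14.7 g

Q = I·t = 41.30 × 1278.0 = 52780 C.
n(e⁻) = 52780/96500 = 0.5470 mol; theoretically n(Zn) = 0.5470/2 = 0.2735 mol, m_theo = 17.88 g.
At 82.3 % efficiency, m_actual = 0.823 × 17.88 = 14.7 g.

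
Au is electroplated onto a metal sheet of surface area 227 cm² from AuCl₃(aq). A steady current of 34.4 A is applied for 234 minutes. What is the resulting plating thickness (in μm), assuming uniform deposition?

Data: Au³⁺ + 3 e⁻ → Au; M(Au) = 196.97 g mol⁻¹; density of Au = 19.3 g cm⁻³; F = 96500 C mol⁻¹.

Q = I·t = 34.40 × 14040 = 483000 C; n(e⁻) = 5.005 mol.
n(Au) = n(e⁻)/3 = 1.668 mol, so m = 1.668 × 196.97 = 328.6 g.
Volume = m/ρ = 328.6 / 19.3 = 17.03 cm³.
Thickness = V/A = 17.03 / 227 = 0.0750 cm = 750 μm.

750 μm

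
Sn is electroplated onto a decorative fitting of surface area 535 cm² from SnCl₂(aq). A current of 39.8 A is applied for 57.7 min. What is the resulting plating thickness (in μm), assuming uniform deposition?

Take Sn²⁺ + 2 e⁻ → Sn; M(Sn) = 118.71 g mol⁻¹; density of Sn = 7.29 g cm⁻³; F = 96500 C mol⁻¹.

Q = I·t = 39.80 × 3462.0 = 137800 C; n(e⁻) = 1.428 mol.
n(Sn) = n(e⁻)/2 = 0.7139 mol, so m = 0.7139 × 118.71 = 84.75 g.
Volume = m/ρ = 84.75 / 7.29 = 11.63 cm³.
Thickness = V/A = 11.63 / 535 = 0.0217 cm = 217 μm.

217 μm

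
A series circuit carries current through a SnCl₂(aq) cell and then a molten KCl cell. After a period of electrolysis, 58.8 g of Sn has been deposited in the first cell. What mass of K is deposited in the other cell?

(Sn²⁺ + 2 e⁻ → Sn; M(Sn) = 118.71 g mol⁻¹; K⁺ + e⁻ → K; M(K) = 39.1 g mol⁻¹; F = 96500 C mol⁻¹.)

38.7 g

n(Sn) = 58.8 / 118.71 = 0.4953 mol.
Since Sn²⁺ + 2 e⁻ → Sn, n(e⁻) passed = 2 × 0.4953 = 0.9906 mol.
Cells in series carry the same charge, so the same 0.9906 mol of electrons passes through cell 2.
K⁺ + e⁻ → K, so n(K) = 0.9906 / 1 = 0.9906 mol.
m(K) = 0.9906 × 39.1 = 38.7 g.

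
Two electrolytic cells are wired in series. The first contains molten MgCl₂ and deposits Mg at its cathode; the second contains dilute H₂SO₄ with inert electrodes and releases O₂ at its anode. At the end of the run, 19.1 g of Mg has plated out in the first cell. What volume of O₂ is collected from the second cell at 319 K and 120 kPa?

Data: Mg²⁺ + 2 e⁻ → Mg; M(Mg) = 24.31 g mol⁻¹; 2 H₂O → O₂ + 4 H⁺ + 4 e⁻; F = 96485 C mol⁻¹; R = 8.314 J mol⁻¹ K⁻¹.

8.68 L

n(Mg) = 19.1 / 24.31 = 0.7857 mol, so n(e⁻) = 2 × 0.7857 = 1.571 mol.
The cells are in series, so the same 1.571 mol of electrons passes through the second cell.
2 H₂O → O₂ + 4 H⁺ + 4 e⁻ — 4 mol e⁻ per mol O₂, so n(O₂) = 1.571/4 = 0.3928 mol.
V = nRT/P = (0.3928 × 8.314 × 319) / (120 × 10³) = 0.00868 m³ = 8.68 L.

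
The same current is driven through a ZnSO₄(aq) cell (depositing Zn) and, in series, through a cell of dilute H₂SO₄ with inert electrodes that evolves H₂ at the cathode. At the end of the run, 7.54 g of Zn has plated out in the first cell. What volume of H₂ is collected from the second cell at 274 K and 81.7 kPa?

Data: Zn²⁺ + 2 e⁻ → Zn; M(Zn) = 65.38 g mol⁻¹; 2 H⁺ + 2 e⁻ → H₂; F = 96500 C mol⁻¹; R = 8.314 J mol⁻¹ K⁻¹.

3.22 L

n(Zn) = 7.54 / 65.38 = 0.1153 mol, so n(e⁻) = 2 × 0.1153 = 0.2307 mol.
The cells are in series, so the same 0.2307 mol of electrons passes through the second cell.
2 H⁺ + 2 e⁻ → H₂ — 2 mol e⁻ per mol H₂, so n(H₂) = 0.2307/2 = 0.1153 mol.
V = nRT/P = (0.1153 × 8.314 × 274) / (81.7 × 10³) = 0.00322 m³ = 3.22 L.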